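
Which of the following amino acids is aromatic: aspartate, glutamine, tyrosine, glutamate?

tyrosine

F, W, and Y each carry an aromatic ring on the side chain.
Of the listed options, only tyrosine belongs to this group.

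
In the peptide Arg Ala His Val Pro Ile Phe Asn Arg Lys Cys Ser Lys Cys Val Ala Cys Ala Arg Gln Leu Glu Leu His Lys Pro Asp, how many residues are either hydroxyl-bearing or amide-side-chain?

3

Hydroxyl-bearing: S, T, Y. Amide-side-chain: N, Q.
Hydroxyl-bearing residues here: Ser12 (1).
Amide-side-chain residues here: Asn8, Gln20 (2).
The two groups share no amino acid, so total = 1 + 2 = 3.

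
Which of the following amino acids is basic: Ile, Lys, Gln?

Lys

The basic amino acids are Lys (K), Arg (R), and His (H).
Of the listed options, only Lys belongs to this group.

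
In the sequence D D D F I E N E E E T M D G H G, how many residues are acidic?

8

Only D (aspartate) and E (glutamate) carry a side-chain carboxylic acid.
Matching residues: D1, D2, D3, E6, E8, E9, E10, D13.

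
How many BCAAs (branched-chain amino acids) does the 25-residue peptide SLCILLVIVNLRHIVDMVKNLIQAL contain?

V, L, and I make up the branched-chain aliphatic group.
Matching residues: L2, I4, L5, L6, V7, I8, V9, L11, I14, V15, V18, L21, I22, L25.

14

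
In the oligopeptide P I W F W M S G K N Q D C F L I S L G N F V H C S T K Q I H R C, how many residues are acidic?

1

Only D (aspartate) and E (glutamate) carry a side-chain carboxylic acid.
Matching residues: D12.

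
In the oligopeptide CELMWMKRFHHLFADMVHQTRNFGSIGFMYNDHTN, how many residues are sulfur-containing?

Only Cys (C) and Met (M) have a sulfur atom in the side chain.
Matching residues: C1, M4, M6, M16, M29.

5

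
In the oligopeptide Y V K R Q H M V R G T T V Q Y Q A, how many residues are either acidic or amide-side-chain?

3

Acidic: D, E. Amide-side-chain: N, Q.
Acidic residues here: none (0).
Amide-side-chain residues here: Q5, Q14, Q16 (3).
The two groups share no amino acid, so total = 0 + 3 = 3.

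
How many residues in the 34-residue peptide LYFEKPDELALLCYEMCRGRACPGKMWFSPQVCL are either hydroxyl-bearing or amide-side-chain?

4

Hydroxyl-bearing: S, T, Y. Amide-side-chain: N, Q.
Hydroxyl-bearing residues here: Y2, Y14, S29 (3).
Amide-side-chain residues here: Q31 (1).
The two groups share no amino acid, so total = 3 + 1 = 4.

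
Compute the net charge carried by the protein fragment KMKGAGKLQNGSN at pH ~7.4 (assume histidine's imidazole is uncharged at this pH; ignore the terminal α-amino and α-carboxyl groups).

+3

The side chains ionized at physiological pH are Lys/Arg (+1) and Asp/Glu (−1); with His treated as neutral, nothing else contributes.
Positive (K, R): K1, K3, K7 → +3.
Negative (D, E): none → −0.
Net charge = (+3) + (−0) = +3.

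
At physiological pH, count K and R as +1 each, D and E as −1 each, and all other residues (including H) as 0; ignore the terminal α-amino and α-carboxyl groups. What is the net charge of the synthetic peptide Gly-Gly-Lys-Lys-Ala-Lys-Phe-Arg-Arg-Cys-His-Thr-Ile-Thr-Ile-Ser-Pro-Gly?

+5

Positive (K, R): Lys3, Lys4, Lys6, Arg8, Arg9 → +5.
Negative (D, E): none → −0.
Net charge = (+5) + (−0) = +5.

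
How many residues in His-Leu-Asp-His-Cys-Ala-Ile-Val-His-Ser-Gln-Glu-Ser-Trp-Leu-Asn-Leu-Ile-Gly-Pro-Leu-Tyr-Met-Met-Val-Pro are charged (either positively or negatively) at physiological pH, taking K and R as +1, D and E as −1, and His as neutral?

Charged side chains at pH ~7.4: K, R (positive); D, E (negative).
Matching residues: Asp3, Glu12.

2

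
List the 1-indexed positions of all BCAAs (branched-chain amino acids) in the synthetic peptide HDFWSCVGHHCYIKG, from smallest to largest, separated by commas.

The BCAAs are Val, Leu, and Ile — aliphatic side chains with a branch point.
Matching residues: V7, I13.

7, 13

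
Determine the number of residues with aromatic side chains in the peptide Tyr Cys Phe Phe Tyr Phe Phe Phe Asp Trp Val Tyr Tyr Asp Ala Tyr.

11

F, W, and Y each carry an aromatic ring on the side chain.
Matching residues: Tyr1, Phe3, Phe4, Tyr5, Phe6, Phe7, Phe8, Trp10, Tyr12, Tyr13, Tyr16.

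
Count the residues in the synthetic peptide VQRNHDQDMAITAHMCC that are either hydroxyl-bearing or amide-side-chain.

4

Hydroxyl-bearing: S, T, Y. Amide-side-chain: N, Q.
Hydroxyl-bearing residues here: T12 (1).
Amide-side-chain residues here: Q2, N4, Q7 (3).
The two groups share no amino acid, so total = 1 + 3 = 4.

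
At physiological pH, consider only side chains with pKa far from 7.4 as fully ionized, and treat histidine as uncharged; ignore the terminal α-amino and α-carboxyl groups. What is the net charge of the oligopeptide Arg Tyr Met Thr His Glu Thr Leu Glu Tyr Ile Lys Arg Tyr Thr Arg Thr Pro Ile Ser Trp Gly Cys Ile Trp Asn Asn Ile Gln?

The side chains ionized at physiological pH are Lys/Arg (+1) and Asp/Glu (−1); with His treated as neutral, nothing else contributes.
Positive (K, R): Arg1, Lys12, Arg13, Arg16 → +4.
Negative (D, E): Glu6, Glu9 → −2.
Net charge = (+4) + (−2) = +2.

+2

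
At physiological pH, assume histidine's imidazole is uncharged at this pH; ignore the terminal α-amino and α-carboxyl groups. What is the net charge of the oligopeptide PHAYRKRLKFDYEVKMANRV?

+4

The side chains ionized at physiological pH are Lys/Arg (+1) and Asp/Glu (−1); with His treated as neutral, nothing else contributes.
Positive (K, R): R5, K6, R7, K9, K15, R19 → +6.
Negative (D, E): D11, E13 → −2.
Net charge = (+6) + (−2) = +4.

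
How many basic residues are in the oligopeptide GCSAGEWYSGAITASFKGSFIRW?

2

The basic amino acids are Lys (K), Arg (R), and His (H).
Matching residues: K17, R22.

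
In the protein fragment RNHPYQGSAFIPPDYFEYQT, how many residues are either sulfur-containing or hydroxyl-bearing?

5

Sulfur-containing: C, M. Hydroxyl-bearing: S, T, Y.
Sulfur-containing residues here: none (0).
Hydroxyl-bearing residues here: Y5, S8, Y15, Y18, T20 (5).
The two groups share no amino acid, so total = 0 + 5 = 5.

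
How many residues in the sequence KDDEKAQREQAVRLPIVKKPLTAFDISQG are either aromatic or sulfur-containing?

Aromatic: F, W, Y. Sulfur-containing: C, M.
Aromatic residues here: F24 (1).
Sulfur-containing residues here: none (0).
The two groups share no amino acid, so total = 1 + 0 = 1.

1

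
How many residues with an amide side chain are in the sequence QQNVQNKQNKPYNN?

Asparagine (N) and glutamine (Q) have uncharged amide side chains.
Matching residues: Q1, Q2, N3, Q5, N6, Q8, N9, N13, N14.

9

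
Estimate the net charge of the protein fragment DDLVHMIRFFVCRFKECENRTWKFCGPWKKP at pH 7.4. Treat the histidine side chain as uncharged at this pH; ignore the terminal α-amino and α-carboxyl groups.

+3

Near pH 7.4, K and R contribute +1 each, D and E contribute −1 each, and every other side chain (His included, as stated) is uncharged.
Positive (K, R): R8, R13, K15, R20, K23, K29, K30 → +7.
Negative (D, E): D1, D2, E16, E18 → −4.
Net charge = (+7) + (−4) = +3.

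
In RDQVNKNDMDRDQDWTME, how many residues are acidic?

6

Aspartate (D) and glutamate (E) have carboxylic-acid side chains and are the acidic amino acids.
Matching residues: D2, D8, D10, D12, D14, E18.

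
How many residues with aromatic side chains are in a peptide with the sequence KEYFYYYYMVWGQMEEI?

7

F, W, and Y each carry an aromatic ring on the side chain.
Matching residues: Y3, F4, Y5, Y6, Y7, Y8, W11.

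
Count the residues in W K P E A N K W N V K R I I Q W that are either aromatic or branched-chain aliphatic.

6

Aromatic: F, W, Y. Branched-chain aliphatic: I, L, V.
Aromatic residues here: W1, W8, W16 (3).
Branched-chain aliphatic residues here: V10, I13, I14 (3).
The two groups share no amino acid, so total = 3 + 3 = 6.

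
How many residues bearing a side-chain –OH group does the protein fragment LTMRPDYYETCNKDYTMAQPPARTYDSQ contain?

The –OH-bearing residues are Ser, Thr (aliphatic alcohols), and Tyr (phenol).
Matching residues: T2, Y7, Y8, T10, Y15, T16, T24, Y25, S27.

9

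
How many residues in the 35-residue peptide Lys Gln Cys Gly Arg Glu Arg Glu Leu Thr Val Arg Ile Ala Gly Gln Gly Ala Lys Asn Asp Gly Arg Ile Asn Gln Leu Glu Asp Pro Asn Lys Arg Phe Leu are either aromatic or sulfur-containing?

Aromatic: F, W, Y. Sulfur-containing: C, M.
Aromatic residues here: Phe34 (1).
Sulfur-containing residues here: Cys3 (1).
The two groups share no amino acid, so total = 1 + 1 = 2.

2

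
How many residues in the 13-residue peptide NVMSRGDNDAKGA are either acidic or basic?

4

Acidic: D, E. Basic: H, K, R.
Acidic residues here: D7, D9 (2).
Basic residues here: R5, K11 (2).
The two groups share no amino acid, so total = 2 + 2 = 4.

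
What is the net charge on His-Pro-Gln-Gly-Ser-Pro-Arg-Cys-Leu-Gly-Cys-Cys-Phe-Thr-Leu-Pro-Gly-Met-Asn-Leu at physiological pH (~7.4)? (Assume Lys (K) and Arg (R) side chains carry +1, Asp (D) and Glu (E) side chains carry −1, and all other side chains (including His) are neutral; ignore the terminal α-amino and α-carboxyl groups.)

Positive (K, R): Arg7 → +1.
Negative (D, E): none → −0.
Net charge = (+1) + (−0) = +1.

+1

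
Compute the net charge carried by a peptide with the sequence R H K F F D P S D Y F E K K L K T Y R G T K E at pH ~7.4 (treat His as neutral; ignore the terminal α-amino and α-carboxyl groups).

+3

The side chains ionized at physiological pH are Lys/Arg (+1) and Asp/Glu (−1); with His treated as neutral, nothing else contributes.
Positive (K, R): R1, K3, K13, K14, K16, R19, K22 → +7.
Negative (D, E): D6, D9, E12, E23 → −4.
Net charge = (+7) + (−4) = +3.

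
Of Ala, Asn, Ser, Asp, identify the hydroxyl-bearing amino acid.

Ser

Serine (S), threonine (T), and tyrosine (Y) each carry a hydroxyl group on the side chain.
Of the listed options, only Ser belongs to this group.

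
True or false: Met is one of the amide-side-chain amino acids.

False

Only N (asparagine) and Q (glutamine) carry a side-chain carboxamide.
Methionine is not in this group.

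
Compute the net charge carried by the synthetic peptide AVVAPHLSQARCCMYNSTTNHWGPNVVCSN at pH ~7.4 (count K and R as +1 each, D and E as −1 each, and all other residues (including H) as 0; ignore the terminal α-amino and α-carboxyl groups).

+1

Positive (K, R): R11 → +1.
Negative (D, E): none → −0.
Net charge = (+1) + (−0) = +1.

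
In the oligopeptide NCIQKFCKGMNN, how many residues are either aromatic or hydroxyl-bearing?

Aromatic: F, W, Y. Hydroxyl-bearing: S, T, Y.
Aromatic residues here: F6 (1).
Hydroxyl-bearing residues here: none (0).
(Y belongs to both groups, but none appear in this sequence.) Total = 1 + 0 = 1.

1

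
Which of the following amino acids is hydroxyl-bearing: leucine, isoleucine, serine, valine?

The –OH-bearing residues are Ser, Thr (aliphatic alcohols), and Tyr (phenol).
Of the listed options, only serine belongs to this group.

serine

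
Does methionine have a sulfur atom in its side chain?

Only Cys (C) and Met (M) have a sulfur atom in the side chain.
Methionine is in this group.

Yes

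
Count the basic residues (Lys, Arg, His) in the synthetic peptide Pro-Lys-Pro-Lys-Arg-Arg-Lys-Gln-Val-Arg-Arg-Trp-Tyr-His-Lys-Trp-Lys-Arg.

11

Matching residues: Lys2, Lys4, Arg5, Arg6, Lys7, Arg10, Arg11, His14, Lys15, Lys17, Arg18.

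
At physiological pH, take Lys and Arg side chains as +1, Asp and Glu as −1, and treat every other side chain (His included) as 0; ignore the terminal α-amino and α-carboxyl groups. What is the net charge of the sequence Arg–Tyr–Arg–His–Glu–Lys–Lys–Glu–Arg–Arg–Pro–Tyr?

Positive (K, R): Arg1, Arg3, Lys6, Lys7, Arg9, Arg10 → +6.
Negative (D, E): Glu5, Glu8 → −2.
Net charge = (+6) + (−2) = +4.

+4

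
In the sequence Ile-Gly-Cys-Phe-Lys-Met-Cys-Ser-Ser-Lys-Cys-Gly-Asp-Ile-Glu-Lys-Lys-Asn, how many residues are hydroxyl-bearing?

Serine (S), threonine (T), and tyrosine (Y) each carry a hydroxyl group on the side chain.
Matching residues: Ser8, Ser9.

2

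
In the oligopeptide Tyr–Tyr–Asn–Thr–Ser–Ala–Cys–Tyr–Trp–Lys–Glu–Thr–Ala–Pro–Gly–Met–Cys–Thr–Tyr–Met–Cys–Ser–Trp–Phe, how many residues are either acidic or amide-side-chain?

Acidic: D, E. Amide-side-chain: N, Q.
Acidic residues here: Glu11 (1).
Amide-side-chain residues here: Asn3 (1).
The two groups share no amino acid, so total = 1 + 1 = 2.

2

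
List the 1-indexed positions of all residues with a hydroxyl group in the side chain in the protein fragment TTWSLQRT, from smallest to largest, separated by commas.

Serine (S), threonine (T), and tyrosine (Y) each carry a hydroxyl group on the side chain.
Matching residues: T1, T2, S4, T8.

1, 2, 4, 8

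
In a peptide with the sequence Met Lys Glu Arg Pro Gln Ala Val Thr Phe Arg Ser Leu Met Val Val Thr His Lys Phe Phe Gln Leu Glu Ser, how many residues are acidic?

2

The acidic residues are Asp (D) and Glu (E), whose side chains end in a carboxylate group.
Matching residues: Glu3, Glu24.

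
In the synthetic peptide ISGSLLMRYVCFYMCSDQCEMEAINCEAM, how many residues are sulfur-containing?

The sulfur-bearing residues are cysteine (–SH) and methionine (–S–CH₃).
Matching residues: M7, C11, M14, C15, C19, M21, C26, M29.

8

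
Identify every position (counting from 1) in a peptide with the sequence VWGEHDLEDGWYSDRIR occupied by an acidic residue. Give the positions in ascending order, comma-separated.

Matching residues: E4, D6, E8, D9, D14.

4, 6, 8, 9, 14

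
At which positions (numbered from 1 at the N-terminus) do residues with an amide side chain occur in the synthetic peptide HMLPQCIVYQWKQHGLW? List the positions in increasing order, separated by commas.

5, 10, 13

Only N (asparagine) and Q (glutamine) carry a side-chain carboxamide.
Matching residues: Q5, Q10, Q13.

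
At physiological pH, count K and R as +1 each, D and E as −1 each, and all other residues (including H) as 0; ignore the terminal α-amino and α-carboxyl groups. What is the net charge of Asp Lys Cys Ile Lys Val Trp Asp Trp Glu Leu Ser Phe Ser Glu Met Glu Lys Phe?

-2

Positive (K, R): Lys2, Lys5, Lys18 → +3.
Negative (D, E): Asp1, Asp8, Glu10, Glu15, Glu17 → −5.
Net charge = (+3) + (−5) = −2.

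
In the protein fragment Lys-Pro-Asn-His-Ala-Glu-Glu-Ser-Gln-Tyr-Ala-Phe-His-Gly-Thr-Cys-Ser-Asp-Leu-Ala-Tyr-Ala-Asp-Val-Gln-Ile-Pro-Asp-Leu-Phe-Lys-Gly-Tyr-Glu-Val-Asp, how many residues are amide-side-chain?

Asparagine (N) and glutamine (Q) have uncharged amide side chains.
Matching residues: Asn3, Gln9, Gln25.

3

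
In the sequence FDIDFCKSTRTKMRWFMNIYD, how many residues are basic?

K, R, and H are the three residues with basic side chains (ε-amine, guanidinium, and imidazole respectively).
Matching residues: K7, R10, K12, R14.

4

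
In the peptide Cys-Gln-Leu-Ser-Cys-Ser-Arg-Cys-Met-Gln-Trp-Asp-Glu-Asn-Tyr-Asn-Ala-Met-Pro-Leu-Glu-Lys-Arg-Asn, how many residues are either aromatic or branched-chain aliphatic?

4

Aromatic: F, W, Y. Branched-chain aliphatic: I, L, V.
Aromatic residues here: Trp11, Tyr15 (2).
Branched-chain aliphatic residues here: Leu3, Leu20 (2).
The two groups share no amino acid, so total = 2 + 2 = 4.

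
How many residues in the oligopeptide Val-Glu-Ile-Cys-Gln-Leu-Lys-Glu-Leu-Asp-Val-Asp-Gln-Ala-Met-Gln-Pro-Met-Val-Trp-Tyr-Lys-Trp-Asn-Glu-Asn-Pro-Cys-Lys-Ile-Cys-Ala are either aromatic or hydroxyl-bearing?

Aromatic: F, W, Y. Hydroxyl-bearing: S, T, Y.
Aromatic residues here: Trp20, Tyr21, Trp23 (3).
Hydroxyl-bearing residues here: Tyr21 (1).
Y is in both groups, so the 1 Y residue must not be double-counted.
Total = 3 + 1 − 1 = 3.

3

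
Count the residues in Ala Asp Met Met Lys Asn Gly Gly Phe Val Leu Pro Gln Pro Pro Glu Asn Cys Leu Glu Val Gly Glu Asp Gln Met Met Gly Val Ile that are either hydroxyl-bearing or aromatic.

1

Hydroxyl-bearing: S, T, Y. Aromatic: F, W, Y.
Hydroxyl-bearing residues here: none (0).
Aromatic residues here: Phe9 (1).
(Y belongs to both groups, but none appear in this sequence.) Total = 0 + 1 = 1.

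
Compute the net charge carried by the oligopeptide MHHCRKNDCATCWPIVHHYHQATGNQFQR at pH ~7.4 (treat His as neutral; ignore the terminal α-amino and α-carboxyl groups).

At pH ~7.4 the Lys and Arg side chains are protonated (+1), the Asp and Glu side chains are deprotonated (−1), and with His taken as neutral all other side chains carry no charge.
Positive (K, R): R5, K6, R29 → +3.
Negative (D, E): D8 → −1.
Net charge = (+3) + (−1) = +2.

+2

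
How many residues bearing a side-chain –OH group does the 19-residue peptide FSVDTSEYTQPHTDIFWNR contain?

The –OH-bearing residues are Ser, Thr (aliphatic alcohols), and Tyr (phenol).
Matching residues: S2, T5, S6, Y8, T9, T13.

6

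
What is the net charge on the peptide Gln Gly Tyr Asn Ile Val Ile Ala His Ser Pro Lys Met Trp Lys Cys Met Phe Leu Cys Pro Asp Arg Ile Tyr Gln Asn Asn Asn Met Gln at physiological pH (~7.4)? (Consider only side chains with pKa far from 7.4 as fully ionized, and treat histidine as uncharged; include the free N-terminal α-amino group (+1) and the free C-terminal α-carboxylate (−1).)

+2

Near pH 7.4, K and R contribute +1 each, D and E contribute −1 each, and every other side chain (His included, as stated) is uncharged.
Positive (K, R): Lys12, Lys15, Arg23 → +3.
Negative (D, E): Asp22 → −1.
The N-terminus (+1) and C-terminus (−1) cancel.
Net charge = (+3) + (−1) = +2.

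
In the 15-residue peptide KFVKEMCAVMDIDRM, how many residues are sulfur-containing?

4

The sulfur-bearing residues are cysteine (–SH) and methionine (–S–CH₃).
Matching residues: M6, C7, M10, M15.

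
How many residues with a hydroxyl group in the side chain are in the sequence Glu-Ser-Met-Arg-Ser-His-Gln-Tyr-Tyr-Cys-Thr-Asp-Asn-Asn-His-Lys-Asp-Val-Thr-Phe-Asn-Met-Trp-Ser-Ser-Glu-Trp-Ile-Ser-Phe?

The –OH-bearing residues are Ser, Thr (aliphatic alcohols), and Tyr (phenol).
Matching residues: Ser2, Ser5, Tyr8, Tyr9, Thr11, Thr19, Ser24, Ser25, Ser29.

9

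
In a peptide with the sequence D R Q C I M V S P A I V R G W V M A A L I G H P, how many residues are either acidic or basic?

4

Acidic: D, E. Basic: H, K, R.
Acidic residues here: D1 (1).
Basic residues here: R2, R13, H23 (3).
The two groups share no amino acid, so total = 1 + 3 = 4.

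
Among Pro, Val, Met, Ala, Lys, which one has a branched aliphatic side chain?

Val

V, L, and I make up the branched-chain aliphatic group.
Of the listed options, only Val belongs to this group.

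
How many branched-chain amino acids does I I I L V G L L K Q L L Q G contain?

9

V, L, and I make up the branched-chain aliphatic group.
Matching residues: I1, I2, I3, L4, V5, L7, L8, L11, L12.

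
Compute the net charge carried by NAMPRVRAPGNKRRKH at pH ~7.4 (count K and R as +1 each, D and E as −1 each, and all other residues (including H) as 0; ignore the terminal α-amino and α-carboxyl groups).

Positive (K, R): R5, R7, K12, R13, R14, K15 → +6.
Negative (D, E): none → −0.
Net charge = (+6) + (−0) = +6.

+6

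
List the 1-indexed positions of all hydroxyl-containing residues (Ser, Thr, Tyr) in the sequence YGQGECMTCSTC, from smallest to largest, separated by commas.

1, 8, 10, 11

Matching residues: Y1, T8, S10, T11.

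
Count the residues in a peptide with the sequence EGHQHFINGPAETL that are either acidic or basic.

4

Acidic: D, E. Basic: H, K, R.
Acidic residues here: E1, E12 (2).
Basic residues here: H3, H5 (2).
The two groups share no amino acid, so total = 2 + 2 = 4.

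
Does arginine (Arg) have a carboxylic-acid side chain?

No

Aspartate (D) and glutamate (E) have carboxylic-acid side chains and are the acidic amino acids.
Arginine is not in this group.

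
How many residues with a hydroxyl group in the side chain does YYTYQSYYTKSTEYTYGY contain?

14

Serine (S), threonine (T), and tyrosine (Y) each carry a hydroxyl group on the side chain.
Matching residues: Y1, Y2, T3, Y4, S6, Y7, Y8, T9, S11, T12, Y14, T15, Y16, Y18.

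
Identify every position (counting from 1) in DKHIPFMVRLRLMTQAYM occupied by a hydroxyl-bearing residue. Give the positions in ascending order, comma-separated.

The –OH-bearing residues are Ser, Thr (aliphatic alcohols), and Tyr (phenol).
Matching residues: T14, Y17.

14, 17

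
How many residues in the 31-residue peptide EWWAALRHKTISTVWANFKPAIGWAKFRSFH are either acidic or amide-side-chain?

Acidic: D, E. Amide-side-chain: N, Q.
Acidic residues here: E1 (1).
Amide-side-chain residues here: N17 (1).
The two groups share no amino acid, so total = 1 + 1 = 2.

2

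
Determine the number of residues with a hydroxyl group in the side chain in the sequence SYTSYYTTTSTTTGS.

The –OH-bearing residues are Ser, Thr (aliphatic alcohols), and Tyr (phenol).
Matching residues: S1, Y2, T3, S4, Y5, Y6, T7, T8, T9, S10, T11, T12, T13, S15.

14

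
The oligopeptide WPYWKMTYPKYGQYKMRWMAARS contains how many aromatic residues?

7

Phenylalanine (F), tryptophan (W), and tyrosine (Y) have aromatic ring side chains.
Matching residues: W1, Y3, W4, Y8, Y11, Y14, W18.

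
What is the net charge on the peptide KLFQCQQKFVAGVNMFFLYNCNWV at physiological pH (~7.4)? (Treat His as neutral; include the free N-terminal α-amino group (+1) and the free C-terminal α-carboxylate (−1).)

+2

At pH ~7.4 the Lys and Arg side chains are protonated (+1), the Asp and Glu side chains are deprotonated (−1), and with His taken as neutral all other side chains carry no charge.
Positive (K, R): K1, K8 → +2.
Negative (D, E): none → −0.
The N-terminus (+1) and C-terminus (−1) cancel.
Net charge = (+2) + (−0) = +2.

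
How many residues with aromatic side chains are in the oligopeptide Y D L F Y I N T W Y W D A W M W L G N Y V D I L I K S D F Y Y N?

12

Phenylalanine (F), tryptophan (W), and tyrosine (Y) have aromatic ring side chains.
Matching residues: Y1, F4, Y5, W9, Y10, W11, W14, W16, Y20, F29, Y30, Y31.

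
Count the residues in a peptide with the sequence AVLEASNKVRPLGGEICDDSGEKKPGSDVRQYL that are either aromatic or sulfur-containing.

2

Aromatic: F, W, Y. Sulfur-containing: C, M.
Aromatic residues here: Y32 (1).
Sulfur-containing residues here: C17 (1).
The two groups share no amino acid, so total = 1 + 1 = 2.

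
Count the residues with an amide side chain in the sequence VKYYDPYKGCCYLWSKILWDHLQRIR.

Only N (asparagine) and Q (glutamine) carry a side-chain carboxamide.
Matching residues: Q23.

1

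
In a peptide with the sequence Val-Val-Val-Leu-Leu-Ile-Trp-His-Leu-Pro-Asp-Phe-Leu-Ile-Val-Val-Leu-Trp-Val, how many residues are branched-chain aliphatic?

13

The BCAAs are Val, Leu, and Ile — aliphatic side chains with a branch point.
Matching residues: Val1, Val2, Val3, Leu4, Leu5, Ile6, Leu9, Leu13, Ile14, Val15, Val16, Leu17, Val19.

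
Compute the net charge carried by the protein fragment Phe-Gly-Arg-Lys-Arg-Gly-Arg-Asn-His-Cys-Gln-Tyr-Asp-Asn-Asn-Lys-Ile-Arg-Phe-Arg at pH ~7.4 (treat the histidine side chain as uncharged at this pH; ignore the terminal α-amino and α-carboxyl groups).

At pH ~7.4 the Lys and Arg side chains are protonated (+1), the Asp and Glu side chains are deprotonated (−1), and with His taken as neutral all other side chains carry no charge.
Positive (K, R): Arg3, Lys4, Arg5, Arg7, Lys16, Arg18, Arg20 → +7.
Negative (D, E): Asp13 → −1.
Net charge = (+7) + (−1) = +6.

+6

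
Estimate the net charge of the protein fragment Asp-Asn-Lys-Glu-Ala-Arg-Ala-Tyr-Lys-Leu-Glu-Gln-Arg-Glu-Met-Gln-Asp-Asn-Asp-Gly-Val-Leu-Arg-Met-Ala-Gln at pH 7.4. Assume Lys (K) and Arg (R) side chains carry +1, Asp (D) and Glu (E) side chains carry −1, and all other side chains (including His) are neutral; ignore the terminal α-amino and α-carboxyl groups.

Positive (K, R): Lys3, Arg6, Lys9, Arg13, Arg23 → +5.
Negative (D, E): Asp1, Glu4, Glu11, Glu14, Asp17, Asp19 → −6.
Net charge = (+5) + (−6) = −1.

-1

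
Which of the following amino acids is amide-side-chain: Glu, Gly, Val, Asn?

Asparagine (N) and glutamine (Q) have uncharged amide side chains.
Of the listed options, only Asn belongs to this group.

Asn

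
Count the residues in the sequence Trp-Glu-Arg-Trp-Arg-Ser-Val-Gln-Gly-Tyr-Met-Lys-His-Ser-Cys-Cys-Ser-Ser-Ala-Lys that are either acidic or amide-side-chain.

2

Acidic: D, E. Amide-side-chain: N, Q.
Acidic residues here: Glu2 (1).
Amide-side-chain residues here: Gln8 (1).
The two groups share no amino acid, so total = 1 + 1 = 2.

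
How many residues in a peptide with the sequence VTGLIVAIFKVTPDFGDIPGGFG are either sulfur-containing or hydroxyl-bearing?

Sulfur-containing: C, M. Hydroxyl-bearing: S, T, Y.
Sulfur-containing residues here: none (0).
Hydroxyl-bearing residues here: T2, T12 (2).
The two groups share no amino acid, so total = 0 + 2 = 2.

2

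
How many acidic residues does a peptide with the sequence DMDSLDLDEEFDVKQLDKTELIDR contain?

Aspartate (D) and glutamate (E) have carboxylic-acid side chains and are the acidic amino acids.
Matching residues: D1, D3, D6, D8, E9, E10, D12, D17, E20, D23.

10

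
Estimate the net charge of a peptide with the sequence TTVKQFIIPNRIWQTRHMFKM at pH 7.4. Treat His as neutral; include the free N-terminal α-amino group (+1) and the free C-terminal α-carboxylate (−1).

Near pH 7.4, K and R contribute +1 each, D and E contribute −1 each, and every other side chain (His included, as stated) is uncharged.
Positive (K, R): K4, R11, R16, K20 → +4.
Negative (D, E): none → −0.
The N-terminus (+1) and C-terminus (−1) cancel.
Net charge = (+4) + (−0) = +4.

+4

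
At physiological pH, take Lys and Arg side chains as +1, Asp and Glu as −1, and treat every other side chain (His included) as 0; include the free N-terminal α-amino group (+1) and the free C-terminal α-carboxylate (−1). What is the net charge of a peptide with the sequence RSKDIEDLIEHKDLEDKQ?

Positive (K, R): R1, K3, K12, K17 → +4.
Negative (D, E): D4, E6, D7, E10, D13, E15, D16 → −7.
The N-terminus (+1) and C-terminus (−1) cancel.
Net charge = (+4) + (−7) = −3.

-3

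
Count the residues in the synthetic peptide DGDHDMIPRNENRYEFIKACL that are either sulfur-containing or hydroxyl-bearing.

Sulfur-containing: C, M. Hydroxyl-bearing: S, T, Y.
Sulfur-containing residues here: M6, C20 (2).
Hydroxyl-bearing residues here: Y14 (1).
The two groups share no amino acid, so total = 2 + 1 = 3.

3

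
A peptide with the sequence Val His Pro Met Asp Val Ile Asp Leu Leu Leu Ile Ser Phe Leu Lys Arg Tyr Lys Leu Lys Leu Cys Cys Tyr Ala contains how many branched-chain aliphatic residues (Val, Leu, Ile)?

Matching residues: Val1, Val6, Ile7, Leu9, Leu10, Leu11, Ile12, Leu15, Leu20, Leu22.

10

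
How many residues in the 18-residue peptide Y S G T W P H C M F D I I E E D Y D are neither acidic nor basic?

12

Acidic: D, E. Basic: K, R, H. All other residues are neither.
Matching residues: Y1, S2, G3, T4, W5, P6, C8, M9, F10, I12, I13, Y17.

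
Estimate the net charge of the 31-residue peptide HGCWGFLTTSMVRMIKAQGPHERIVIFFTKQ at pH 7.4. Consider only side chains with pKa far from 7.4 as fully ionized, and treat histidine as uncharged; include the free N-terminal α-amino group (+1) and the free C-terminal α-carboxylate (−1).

+3

Near pH 7.4, K and R contribute +1 each, D and E contribute −1 each, and every other side chain (His included, as stated) is uncharged.
Positive (K, R): R13, K16, R23, K30 → +4.
Negative (D, E): E22 → −1.
The N-terminus (+1) and C-terminus (−1) cancel.
Net charge = (+4) + (−1) = +3.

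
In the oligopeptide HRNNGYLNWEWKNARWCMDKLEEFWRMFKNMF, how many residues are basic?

7

Lysine (K), arginine (R), and histidine (H) have basic, nitrogen-containing side chains.
Matching residues: H1, R2, K12, R15, K20, R26, K29.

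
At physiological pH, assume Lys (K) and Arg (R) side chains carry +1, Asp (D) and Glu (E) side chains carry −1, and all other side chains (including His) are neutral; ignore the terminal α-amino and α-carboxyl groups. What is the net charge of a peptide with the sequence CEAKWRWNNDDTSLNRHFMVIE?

-1

Positive (K, R): K4, R6, R16 → +3.
Negative (D, E): E2, D10, D11, E22 → −4.
Net charge = (+3) + (−4) = −1.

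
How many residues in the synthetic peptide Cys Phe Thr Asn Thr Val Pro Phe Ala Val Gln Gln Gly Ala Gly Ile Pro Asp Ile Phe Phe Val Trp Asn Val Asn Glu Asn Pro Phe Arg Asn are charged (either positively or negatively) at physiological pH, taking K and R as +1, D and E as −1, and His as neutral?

3

Charged side chains at pH ~7.4: K, R (positive); D, E (negative).
Matching residues: Asp18, Glu27, Arg31.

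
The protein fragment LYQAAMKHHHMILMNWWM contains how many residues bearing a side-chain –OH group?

1

S, T, and Y are the three residues with a side-chain hydroxyl.
Matching residues: Y2.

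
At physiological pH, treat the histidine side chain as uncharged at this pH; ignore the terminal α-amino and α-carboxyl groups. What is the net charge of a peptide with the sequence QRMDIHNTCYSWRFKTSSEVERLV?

+1

Near pH 7.4, K and R contribute +1 each, D and E contribute −1 each, and every other side chain (His included, as stated) is uncharged.
Positive (K, R): R2, R13, K15, R22 → +4.
Negative (D, E): D4, E19, E21 → −3.
Net charge = (+4) + (−3) = +1.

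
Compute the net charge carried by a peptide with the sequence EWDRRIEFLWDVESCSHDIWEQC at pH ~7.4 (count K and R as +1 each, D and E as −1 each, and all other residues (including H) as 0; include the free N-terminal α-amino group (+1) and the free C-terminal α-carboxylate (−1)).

-5

Positive (K, R): R4, R5 → +2.
Negative (D, E): E1, D3, E7, D11, E13, D18, E21 → −7.
The N-terminus (+1) and C-terminus (−1) cancel.
Net charge = (+2) + (−7) = −5.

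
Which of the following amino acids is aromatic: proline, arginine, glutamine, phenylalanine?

Phenylalanine (F), tryptophan (W), and tyrosine (Y) have aromatic ring side chains.
Of the listed options, only phenylalanine belongs to this group.

phenylalanine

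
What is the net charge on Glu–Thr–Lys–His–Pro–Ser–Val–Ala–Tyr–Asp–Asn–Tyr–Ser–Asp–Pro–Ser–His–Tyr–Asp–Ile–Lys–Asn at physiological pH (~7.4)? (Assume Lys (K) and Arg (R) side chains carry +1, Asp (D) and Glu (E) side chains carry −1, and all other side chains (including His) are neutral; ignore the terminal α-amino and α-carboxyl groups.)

-2

Positive (K, R): Lys3, Lys21 → +2.
Negative (D, E): Glu1, Asp10, Asp14, Asp19 → −4.
Net charge = (+2) + (−4) = −2.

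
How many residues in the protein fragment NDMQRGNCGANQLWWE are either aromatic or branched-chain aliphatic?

Aromatic: F, W, Y. Branched-chain aliphatic: I, L, V.
Aromatic residues here: W14, W15 (2).
Branched-chain aliphatic residues here: L13 (1).
The two groups share no amino acid, so total = 2 + 1 = 3.

3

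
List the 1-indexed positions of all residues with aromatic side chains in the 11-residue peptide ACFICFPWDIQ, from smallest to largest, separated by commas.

3, 6, 8

F, W, and Y each carry an aromatic ring on the side chain.
Matching residues: F3, F6, W8.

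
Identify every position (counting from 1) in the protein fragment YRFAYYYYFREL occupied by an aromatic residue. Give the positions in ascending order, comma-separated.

The aromatic amino acids are Phe (F, benzyl), Trp (W, indole), and Tyr (Y, phenol).
Matching residues: Y1, F3, Y5, Y6, Y7, Y8, F9.

1, 3, 5, 6, 7, 8, 9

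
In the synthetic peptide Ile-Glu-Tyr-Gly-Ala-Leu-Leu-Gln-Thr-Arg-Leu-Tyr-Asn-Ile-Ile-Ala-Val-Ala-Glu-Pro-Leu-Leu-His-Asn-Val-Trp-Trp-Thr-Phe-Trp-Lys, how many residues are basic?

K, R, and H are the three residues with basic side chains (ε-amine, guanidinium, and imidazole respectively).
Matching residues: Arg10, His23, Lys31.

3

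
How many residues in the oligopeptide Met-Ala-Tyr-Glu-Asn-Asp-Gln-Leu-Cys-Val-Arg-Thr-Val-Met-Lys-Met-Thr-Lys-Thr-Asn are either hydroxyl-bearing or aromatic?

4

Hydroxyl-bearing: S, T, Y. Aromatic: F, W, Y.
Hydroxyl-bearing residues here: Tyr3, Thr12, Thr17, Thr19 (4).
Aromatic residues here: Tyr3 (1).
Y is in both groups, so the 1 Y residue must not be double-counted.
Total = 4 + 1 − 1 = 4.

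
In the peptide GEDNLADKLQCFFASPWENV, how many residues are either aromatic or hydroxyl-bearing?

4

Aromatic: F, W, Y. Hydroxyl-bearing: S, T, Y.
Aromatic residues here: F12, F13, W17 (3).
Hydroxyl-bearing residues here: S15 (1).
(Y belongs to both groups, but none appear in this sequence.) Total = 3 + 1 = 4.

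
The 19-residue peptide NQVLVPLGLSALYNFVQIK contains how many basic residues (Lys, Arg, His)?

Matching residues: K19.

1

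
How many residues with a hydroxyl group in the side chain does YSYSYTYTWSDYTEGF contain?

11

The –OH-bearing residues are Ser, Thr (aliphatic alcohols), and Tyr (phenol).
Matching residues: Y1, S2, Y3, S4, Y5, T6, Y7, T8, S10, Y12, T13.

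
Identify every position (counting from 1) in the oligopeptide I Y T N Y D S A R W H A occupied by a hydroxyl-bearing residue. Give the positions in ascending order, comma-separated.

2, 3, 5, 7

Matching residues: Y2, T3, Y5, S7.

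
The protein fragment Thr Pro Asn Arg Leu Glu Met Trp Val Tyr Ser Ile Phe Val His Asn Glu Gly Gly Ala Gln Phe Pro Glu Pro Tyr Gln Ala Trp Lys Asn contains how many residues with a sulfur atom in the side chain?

Cysteine (C, thiol) and methionine (M, thioether) are the two sulfur-containing amino acids.
Matching residues: Met7.

1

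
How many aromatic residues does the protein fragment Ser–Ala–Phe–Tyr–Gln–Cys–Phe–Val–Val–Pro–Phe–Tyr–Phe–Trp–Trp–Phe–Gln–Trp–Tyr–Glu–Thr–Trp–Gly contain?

12

Phenylalanine (F), tryptophan (W), and tyrosine (Y) have aromatic ring side chains.
Matching residues: Phe3, Tyr4, Phe7, Phe11, Tyr12, Phe13, Trp14, Trp15, Phe16, Trp18, Tyr19, Trp22.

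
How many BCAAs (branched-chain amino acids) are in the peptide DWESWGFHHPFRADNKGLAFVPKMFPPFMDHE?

2

Valine (V), leucine (L), and isoleucine (I) are the branched-chain amino acids.
Matching residues: L18, V21.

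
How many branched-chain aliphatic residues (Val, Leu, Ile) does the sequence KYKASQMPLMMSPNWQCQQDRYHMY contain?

1

Matching residues: L9.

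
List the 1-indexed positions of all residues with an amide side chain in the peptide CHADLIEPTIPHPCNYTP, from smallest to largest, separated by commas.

15

Only N (asparagine) and Q (glutamine) carry a side-chain carboxamide.
Matching residues: N15.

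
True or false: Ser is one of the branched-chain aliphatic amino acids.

Valine (V), leucine (L), and isoleucine (I) are the branched-chain amino acids.
Serine is not in this group.

False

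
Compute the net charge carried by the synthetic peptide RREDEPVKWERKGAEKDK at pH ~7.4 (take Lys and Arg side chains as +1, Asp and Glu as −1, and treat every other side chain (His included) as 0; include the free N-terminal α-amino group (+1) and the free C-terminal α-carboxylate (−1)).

Positive (K, R): R1, R2, K8, R11, K12, K16, K18 → +7.
Negative (D, E): E3, D4, E5, E10, E15, D17 → −6.
The N-terminus (+1) and C-terminus (−1) cancel.
Net charge = (+7) + (−6) = +1.

+1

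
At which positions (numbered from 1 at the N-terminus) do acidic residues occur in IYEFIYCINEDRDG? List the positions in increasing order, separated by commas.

3, 10, 11, 13

The acidic residues are Asp (D) and Glu (E), whose side chains end in a carboxylate group.
Matching residues: E3, E10, D11, D13.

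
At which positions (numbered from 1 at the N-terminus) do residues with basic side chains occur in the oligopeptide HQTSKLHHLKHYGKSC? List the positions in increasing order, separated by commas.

Lysine (K), arginine (R), and histidine (H) have basic, nitrogen-containing side chains.
Matching residues: H1, K5, H7, H8, K10, H11, K14.

1, 5, 7, 8, 10, 11, 14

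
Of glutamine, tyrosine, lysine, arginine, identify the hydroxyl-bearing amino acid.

tyrosine

S, T, and Y are the three residues with a side-chain hydroxyl.
Of the listed options, only tyrosine belongs to this group.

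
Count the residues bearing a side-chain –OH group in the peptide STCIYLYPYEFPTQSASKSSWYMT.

12

The –OH-bearing residues are Ser, Thr (aliphatic alcohols), and Tyr (phenol).
Matching residues: S1, T2, Y5, Y7, Y9, T13, S15, S17, S19, S20, Y22, T24.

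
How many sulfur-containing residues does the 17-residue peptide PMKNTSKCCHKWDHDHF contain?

The sulfur-bearing residues are cysteine (–SH) and methionine (–S–CH₃).
Matching residues: M2, C8, C9.

3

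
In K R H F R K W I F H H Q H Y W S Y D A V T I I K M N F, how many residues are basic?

The basic amino acids are Lys (K), Arg (R), and His (H).
Matching residues: K1, R2, H3, R5, K6, H10, H11, H13, K24.

9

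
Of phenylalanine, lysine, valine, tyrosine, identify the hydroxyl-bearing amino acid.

tyrosine

The –OH-bearing residues are Ser, Thr (aliphatic alcohols), and Tyr (phenol).
Of the listed options, only tyrosine belongs to this group.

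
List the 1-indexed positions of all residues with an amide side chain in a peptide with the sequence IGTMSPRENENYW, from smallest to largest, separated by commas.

Only N (asparagine) and Q (glutamine) carry a side-chain carboxamide.
Matching residues: N9, N11.

9, 11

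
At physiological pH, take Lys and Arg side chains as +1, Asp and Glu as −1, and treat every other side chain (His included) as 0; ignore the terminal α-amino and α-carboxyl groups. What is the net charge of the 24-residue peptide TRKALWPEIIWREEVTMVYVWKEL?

0

Positive (K, R): R2, K3, R12, K22 → +4.
Negative (D, E): E8, E13, E14, E23 → −4.
Net charge = (+4) + (−4) = 0.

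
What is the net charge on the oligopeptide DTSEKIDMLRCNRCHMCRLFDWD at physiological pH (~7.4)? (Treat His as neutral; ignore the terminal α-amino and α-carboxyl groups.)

Near pH 7.4, K and R contribute +1 each, D and E contribute −1 each, and every other side chain (His included, as stated) is uncharged.
Positive (K, R): K5, R10, R13, R18 → +4.
Negative (D, E): D1, E4, D7, D21, D23 → −5.
Net charge = (+4) + (−5) = −1.

-1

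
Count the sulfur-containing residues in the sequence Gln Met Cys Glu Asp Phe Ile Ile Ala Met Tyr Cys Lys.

4

Only Cys (C) and Met (M) have a sulfur atom in the side chain.
Matching residues: Met2, Cys3, Met10, Cys12.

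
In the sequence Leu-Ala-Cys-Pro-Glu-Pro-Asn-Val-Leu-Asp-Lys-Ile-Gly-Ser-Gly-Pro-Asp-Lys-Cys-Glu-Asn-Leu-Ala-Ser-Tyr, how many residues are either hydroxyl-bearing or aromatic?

3

Hydroxyl-bearing: S, T, Y. Aromatic: F, W, Y.
Hydroxyl-bearing residues here: Ser14, Ser24, Tyr25 (3).
Aromatic residues here: Tyr25 (1).
Y is in both groups, so the 1 Y residue must not be double-counted.
Total = 3 + 1 − 1 = 3.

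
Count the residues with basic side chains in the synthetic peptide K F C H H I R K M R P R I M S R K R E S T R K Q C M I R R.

The basic amino acids are Lys (K), Arg (R), and His (H).
Matching residues: K1, H4, H5, R7, K8, R10, R12, R16, K17, R18, R22, K23, R28, R29.

14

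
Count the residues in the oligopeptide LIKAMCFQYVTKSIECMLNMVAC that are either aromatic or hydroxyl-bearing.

4

Aromatic: F, W, Y. Hydroxyl-bearing: S, T, Y.
Aromatic residues here: F7, Y9 (2).
Hydroxyl-bearing residues here: Y9, T11, S13 (3).
Y is in both groups, so the 1 Y residue must not be double-counted.
Total = 2 + 3 − 1 = 4.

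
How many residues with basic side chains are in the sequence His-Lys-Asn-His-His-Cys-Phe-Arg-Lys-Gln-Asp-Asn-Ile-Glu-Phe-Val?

Lysine (K), arginine (R), and histidine (H) have basic, nitrogen-containing side chains.
Matching residues: His1, Lys2, His4, His5, Arg8, Lys9.

6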